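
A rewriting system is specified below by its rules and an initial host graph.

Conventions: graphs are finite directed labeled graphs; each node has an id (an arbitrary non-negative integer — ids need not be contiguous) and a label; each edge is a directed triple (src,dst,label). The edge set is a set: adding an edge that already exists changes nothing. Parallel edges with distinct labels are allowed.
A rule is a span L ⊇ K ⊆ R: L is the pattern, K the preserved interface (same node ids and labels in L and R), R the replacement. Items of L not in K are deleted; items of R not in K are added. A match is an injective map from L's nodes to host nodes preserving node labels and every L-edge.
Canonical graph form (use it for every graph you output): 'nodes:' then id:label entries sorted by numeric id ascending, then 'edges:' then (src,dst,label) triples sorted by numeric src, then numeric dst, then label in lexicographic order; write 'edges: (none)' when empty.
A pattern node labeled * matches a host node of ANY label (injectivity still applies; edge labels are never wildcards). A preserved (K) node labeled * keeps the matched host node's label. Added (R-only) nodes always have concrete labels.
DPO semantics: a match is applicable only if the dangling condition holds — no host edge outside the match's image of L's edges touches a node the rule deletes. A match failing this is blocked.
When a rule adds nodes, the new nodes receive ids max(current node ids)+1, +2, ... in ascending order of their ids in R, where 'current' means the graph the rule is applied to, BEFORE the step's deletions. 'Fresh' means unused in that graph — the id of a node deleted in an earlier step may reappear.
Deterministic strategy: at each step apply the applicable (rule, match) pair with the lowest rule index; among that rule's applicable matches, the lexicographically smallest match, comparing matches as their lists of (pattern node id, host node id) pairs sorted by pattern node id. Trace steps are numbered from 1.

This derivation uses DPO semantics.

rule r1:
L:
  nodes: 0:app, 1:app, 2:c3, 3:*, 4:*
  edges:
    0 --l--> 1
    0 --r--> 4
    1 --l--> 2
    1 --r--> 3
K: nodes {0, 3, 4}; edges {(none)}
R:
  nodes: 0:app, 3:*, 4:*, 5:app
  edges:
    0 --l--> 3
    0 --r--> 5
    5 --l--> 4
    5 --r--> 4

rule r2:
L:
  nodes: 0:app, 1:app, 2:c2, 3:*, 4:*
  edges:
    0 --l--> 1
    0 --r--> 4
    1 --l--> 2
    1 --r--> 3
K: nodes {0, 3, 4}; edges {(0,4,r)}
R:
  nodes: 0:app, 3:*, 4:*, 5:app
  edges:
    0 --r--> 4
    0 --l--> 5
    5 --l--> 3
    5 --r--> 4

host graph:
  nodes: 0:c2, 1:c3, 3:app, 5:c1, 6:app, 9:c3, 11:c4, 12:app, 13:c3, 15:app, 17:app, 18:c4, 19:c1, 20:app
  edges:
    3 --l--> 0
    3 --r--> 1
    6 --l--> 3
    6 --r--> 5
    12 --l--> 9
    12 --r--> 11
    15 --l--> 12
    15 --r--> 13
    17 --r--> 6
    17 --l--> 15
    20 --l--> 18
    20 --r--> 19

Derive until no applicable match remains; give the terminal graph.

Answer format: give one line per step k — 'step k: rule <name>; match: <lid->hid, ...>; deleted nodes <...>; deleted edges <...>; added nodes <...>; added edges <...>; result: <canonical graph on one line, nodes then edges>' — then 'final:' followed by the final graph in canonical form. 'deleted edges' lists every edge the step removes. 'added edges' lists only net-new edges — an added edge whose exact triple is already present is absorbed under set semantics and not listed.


step 1: rule r1; match: 0->15, 1->12, 2->9, 3->11, 4->13; deleted nodes 9, 12; deleted edges (12,9,l); (12,11,r); (15,12,l); (15,13,r); added nodes 21; added edges (15,11,l); (15,21,r); (21,13,l); (21,13,r); result: nodes: 0:c2, 1:c3, 3:app, 5:c1, 6:app, 11:c4, 13:c3, 15:app, 17:app, 18:c4, 19:c1, 20:app, 21:app edges: (3,0,l); (3,1,r); (6,3,l); (6,5,r); (15,11,l); (15,21,r); (17,6,r); (17,15,l); (20,18,l); (20,19,r); (21,13,l); (21,13,r)
step 2: rule r2; match: 0->6, 1->3, 2->0, 3->1, 4->5; deleted nodes 0, 3; deleted edges (3,0,l); (3,1,r); (6,3,l); added nodes 22; added edges (6,22,l); (22,1,l); (22,5,r); result: nodes: 1:c3, 5:c1, 6:app, 11:c4, 13:c3, 15:app, 17:app, 18:c4, 19:c1, 20:app, 21:app, 22:app edges: (6,5,r); (6,22,l); (15,11,l); (15,21,r); (17,6,r); (17,15,l); (20,18,l); (20,19,r); (21,13,l); (21,13,r); (22,1,l); (22,5,r)
final:
nodes: 1:c3, 5:c1, 6:app, 11:c4, 13:c3, 15:app, 17:app, 18:c4, 19:c1, 20:app, 21:app, 22:app
edges: (6,5,r); (6,22,l); (15,11,l); (15,21,r); (17,6,r); (17,15,l); (20,18,l); (20,19,r); (21,13,l); (21,13,r); (22,1,l); (22,5,r)


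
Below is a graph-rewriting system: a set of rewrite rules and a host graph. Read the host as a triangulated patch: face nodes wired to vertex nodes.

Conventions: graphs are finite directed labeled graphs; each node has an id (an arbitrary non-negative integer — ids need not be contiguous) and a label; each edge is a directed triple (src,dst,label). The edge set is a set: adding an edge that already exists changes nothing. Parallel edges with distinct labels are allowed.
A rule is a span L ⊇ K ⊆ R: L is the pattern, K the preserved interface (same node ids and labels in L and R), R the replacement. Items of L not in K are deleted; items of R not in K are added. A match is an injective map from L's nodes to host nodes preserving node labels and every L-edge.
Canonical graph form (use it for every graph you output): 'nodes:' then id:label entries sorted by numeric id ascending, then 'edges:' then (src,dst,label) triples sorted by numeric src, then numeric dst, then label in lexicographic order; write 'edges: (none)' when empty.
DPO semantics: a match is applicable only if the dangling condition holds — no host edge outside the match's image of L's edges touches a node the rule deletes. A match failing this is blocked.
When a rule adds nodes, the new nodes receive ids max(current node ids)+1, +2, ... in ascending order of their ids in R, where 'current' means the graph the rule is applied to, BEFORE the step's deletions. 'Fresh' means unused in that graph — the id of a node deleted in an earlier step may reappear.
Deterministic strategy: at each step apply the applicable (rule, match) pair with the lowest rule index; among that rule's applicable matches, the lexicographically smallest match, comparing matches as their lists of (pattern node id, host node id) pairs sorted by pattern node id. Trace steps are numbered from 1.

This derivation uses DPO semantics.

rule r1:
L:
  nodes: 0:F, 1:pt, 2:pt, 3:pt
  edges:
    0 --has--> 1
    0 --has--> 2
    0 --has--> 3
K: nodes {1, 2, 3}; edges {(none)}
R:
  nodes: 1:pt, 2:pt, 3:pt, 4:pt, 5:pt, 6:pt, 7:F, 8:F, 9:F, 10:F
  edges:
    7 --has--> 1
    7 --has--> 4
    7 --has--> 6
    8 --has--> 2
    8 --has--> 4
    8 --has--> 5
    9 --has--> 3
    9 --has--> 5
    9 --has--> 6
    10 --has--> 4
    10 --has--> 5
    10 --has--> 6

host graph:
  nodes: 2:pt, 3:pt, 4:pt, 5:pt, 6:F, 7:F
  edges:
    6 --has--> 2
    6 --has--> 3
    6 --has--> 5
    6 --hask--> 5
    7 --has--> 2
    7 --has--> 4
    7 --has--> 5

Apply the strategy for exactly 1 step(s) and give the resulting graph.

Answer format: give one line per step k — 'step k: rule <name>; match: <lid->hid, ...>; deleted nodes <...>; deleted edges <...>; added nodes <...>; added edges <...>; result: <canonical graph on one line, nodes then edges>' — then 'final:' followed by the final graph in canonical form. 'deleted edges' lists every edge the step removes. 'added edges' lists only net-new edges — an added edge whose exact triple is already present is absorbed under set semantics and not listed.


step 1: rule r1; match: 0->7, 1->2, 2->4, 3->5; deleted nodes 7; deleted edges (7,2,has); (7,4,has); (7,5,has); added nodes 8, 9, 10, 11, 12, 13, 14; added edges (11,2,has); (11,8,has); (11,10,has); (12,4,has); (12,8,has); (12,9,has); (13,5,has); (13,9,has); (13,10,has); (14,8,has); (14,9,has); (14,10,has); result: nodes: 2:pt, 3:pt, 4:pt, 5:pt, 6:F, 8:pt, 9:pt, 10:pt, 11:F, 12:F, 13:F, 14:F edges: (6,2,has); (6,3,has); (6,5,has); (6,5,hask); (11,2,has); (11,8,has); (11,10,has); (12,4,has); (12,8,has); (12,9,has); (13,5,has); (13,9,has); (13,10,has); (14,8,has); (14,9,has); (14,10,has)
final:
nodes: 2:pt, 3:pt, 4:pt, 5:pt, 6:F, 8:pt, 9:pt, 10:pt, 11:F, 12:F, 13:F, 14:F
edges: (6,2,has); (6,3,has); (6,5,has); (6,5,hask); (11,2,has); (11,8,has); (11,10,has); (12,4,has); (12,8,has); (12,9,has); (13,5,has); (13,9,has); (13,10,has); (14,8,has); (14,9,has); (14,10,has)


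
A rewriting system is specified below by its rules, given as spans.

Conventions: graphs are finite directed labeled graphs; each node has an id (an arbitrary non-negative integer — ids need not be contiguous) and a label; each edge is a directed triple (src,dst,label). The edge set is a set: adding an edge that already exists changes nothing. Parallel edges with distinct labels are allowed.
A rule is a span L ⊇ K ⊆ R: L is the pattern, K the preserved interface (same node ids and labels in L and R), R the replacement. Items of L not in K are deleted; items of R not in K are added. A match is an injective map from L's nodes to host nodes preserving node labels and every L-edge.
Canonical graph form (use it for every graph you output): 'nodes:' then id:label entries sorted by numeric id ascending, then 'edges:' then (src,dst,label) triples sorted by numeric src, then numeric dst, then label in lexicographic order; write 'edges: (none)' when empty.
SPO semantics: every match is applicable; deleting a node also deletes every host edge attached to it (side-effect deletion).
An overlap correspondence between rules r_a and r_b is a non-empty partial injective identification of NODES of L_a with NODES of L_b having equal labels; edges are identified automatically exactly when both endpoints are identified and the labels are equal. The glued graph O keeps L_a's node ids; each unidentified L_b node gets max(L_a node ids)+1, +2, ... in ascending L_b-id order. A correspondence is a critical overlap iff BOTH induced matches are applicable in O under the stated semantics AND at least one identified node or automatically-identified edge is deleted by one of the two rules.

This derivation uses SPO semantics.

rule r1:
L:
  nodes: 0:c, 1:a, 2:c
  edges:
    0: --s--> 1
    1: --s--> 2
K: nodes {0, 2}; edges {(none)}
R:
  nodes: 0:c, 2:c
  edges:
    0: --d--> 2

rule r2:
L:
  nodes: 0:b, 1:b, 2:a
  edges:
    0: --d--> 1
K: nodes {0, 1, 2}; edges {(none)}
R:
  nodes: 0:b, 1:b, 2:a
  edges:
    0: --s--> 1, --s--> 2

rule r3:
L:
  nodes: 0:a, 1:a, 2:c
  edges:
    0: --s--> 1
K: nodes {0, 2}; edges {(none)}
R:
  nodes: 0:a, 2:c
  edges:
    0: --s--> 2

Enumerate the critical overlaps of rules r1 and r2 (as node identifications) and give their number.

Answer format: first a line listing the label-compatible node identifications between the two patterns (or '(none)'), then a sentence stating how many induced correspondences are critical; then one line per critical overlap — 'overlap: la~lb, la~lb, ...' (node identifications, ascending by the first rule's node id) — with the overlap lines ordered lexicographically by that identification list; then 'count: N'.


label-compatible node identifications between L(r1) and L(r2): 1~2
1 of the induced correspondences is a critical overlap of r1 and r2.
overlap: 1~2
count: 1


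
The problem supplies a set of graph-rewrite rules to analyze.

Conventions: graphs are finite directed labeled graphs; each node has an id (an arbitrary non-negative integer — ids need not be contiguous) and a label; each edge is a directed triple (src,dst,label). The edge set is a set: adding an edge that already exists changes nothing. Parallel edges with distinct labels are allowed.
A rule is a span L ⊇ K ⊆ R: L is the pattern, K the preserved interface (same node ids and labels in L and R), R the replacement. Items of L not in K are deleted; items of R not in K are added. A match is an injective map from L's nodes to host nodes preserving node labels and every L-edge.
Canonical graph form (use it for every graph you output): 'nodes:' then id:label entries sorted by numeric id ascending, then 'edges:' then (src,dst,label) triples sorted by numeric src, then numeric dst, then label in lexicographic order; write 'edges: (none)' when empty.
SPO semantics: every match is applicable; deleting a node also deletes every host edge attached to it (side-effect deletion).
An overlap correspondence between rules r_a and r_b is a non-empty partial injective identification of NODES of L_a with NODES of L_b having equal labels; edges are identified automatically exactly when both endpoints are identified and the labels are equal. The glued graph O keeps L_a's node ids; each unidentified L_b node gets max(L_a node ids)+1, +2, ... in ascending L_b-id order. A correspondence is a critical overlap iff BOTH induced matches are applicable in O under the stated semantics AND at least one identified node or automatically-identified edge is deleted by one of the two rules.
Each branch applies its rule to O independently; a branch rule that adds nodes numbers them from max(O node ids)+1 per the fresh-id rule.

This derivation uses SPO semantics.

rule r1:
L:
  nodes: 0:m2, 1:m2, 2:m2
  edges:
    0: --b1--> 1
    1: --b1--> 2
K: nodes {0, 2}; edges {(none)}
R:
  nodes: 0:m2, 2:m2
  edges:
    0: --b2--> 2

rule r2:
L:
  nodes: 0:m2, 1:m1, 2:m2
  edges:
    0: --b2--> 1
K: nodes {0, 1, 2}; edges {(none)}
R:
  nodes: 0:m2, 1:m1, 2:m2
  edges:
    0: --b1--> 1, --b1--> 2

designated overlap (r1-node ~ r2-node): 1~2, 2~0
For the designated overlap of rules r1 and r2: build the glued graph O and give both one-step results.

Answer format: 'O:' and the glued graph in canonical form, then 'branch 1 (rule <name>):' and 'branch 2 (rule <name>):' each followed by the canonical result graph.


O:
nodes: 0:m2, 1:m2, 2:m2, 3:m1
edges: (0,1,b1); (1,2,b1); (2,3,b2)
branch 1 (rule r1):
nodes: 0:m2, 2:m2, 3:m1
edges: (0,2,b2); (2,3,b2)
branch 2 (rule r2):
nodes: 0:m2, 1:m2, 2:m2, 3:m1
edges: (0,1,b1); (1,2,b1); (2,1,b1); (2,3,b1)


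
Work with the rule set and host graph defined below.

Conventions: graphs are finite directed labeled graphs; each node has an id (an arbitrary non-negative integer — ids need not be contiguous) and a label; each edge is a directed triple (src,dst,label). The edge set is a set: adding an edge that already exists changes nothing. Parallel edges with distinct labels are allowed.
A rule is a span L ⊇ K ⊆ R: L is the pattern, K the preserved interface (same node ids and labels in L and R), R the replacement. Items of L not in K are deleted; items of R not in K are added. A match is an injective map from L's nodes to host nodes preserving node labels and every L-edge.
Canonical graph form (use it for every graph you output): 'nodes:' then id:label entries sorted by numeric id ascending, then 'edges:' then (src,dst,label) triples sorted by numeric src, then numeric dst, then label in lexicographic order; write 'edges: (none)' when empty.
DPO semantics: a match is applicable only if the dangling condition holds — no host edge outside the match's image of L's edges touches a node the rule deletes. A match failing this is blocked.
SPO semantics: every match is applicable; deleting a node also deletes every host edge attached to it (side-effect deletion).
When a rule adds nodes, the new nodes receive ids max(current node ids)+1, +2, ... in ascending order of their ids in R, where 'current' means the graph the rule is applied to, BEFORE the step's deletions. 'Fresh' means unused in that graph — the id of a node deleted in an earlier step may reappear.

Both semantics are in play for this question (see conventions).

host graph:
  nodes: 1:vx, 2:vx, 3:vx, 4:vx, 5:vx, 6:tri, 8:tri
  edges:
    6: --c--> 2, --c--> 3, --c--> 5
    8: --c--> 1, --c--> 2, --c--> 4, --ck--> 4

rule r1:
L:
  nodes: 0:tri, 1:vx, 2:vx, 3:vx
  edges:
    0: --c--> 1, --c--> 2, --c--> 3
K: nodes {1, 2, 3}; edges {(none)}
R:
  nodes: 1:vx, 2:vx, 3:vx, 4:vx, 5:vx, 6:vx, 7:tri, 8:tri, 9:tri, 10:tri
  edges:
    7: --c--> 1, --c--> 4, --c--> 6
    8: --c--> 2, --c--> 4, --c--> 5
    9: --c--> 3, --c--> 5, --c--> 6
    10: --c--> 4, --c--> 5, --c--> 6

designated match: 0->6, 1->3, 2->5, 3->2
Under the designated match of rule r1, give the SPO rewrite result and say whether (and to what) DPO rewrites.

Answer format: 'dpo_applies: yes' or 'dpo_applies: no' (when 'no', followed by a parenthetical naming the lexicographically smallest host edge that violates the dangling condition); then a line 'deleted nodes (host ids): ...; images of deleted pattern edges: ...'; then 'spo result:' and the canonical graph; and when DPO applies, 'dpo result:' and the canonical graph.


dpo_applies: yes
deleted nodes (host ids): 6; images of deleted pattern edges: (6,2,c); (6,3,c); (6,5,c)
spo result:
nodes: 1:vx, 2:vx, 3:vx, 4:vx, 5:vx, 8:tri, 9:vx, 10:vx, 11:vx, 12:tri, 13:tri, 14:tri, 15:tri
edges: (8,1,c); (8,2,c); (8,4,c); (8,4,ck); (12,3,c); (12,9,c); (12,11,c); (13,5,c); (13,9,c); (13,10,c); (14,2,c); (14,10,c); (14,11,c); (15,9,c); (15,10,c); (15,11,c)
dpo result:
nodes: 1:vx, 2:vx, 3:vx, 4:vx, 5:vx, 8:tri, 9:vx, 10:vx, 11:vx, 12:tri, 13:tri, 14:tri, 15:tri
edges: (8,1,c); (8,2,c); (8,4,c); (8,4,ck); (12,3,c); (12,9,c); (12,11,c); (13,5,c); (13,9,c); (13,10,c); (14,2,c); (14,10,c); (14,11,c); (15,9,c); (15,10,c); (15,11,c)


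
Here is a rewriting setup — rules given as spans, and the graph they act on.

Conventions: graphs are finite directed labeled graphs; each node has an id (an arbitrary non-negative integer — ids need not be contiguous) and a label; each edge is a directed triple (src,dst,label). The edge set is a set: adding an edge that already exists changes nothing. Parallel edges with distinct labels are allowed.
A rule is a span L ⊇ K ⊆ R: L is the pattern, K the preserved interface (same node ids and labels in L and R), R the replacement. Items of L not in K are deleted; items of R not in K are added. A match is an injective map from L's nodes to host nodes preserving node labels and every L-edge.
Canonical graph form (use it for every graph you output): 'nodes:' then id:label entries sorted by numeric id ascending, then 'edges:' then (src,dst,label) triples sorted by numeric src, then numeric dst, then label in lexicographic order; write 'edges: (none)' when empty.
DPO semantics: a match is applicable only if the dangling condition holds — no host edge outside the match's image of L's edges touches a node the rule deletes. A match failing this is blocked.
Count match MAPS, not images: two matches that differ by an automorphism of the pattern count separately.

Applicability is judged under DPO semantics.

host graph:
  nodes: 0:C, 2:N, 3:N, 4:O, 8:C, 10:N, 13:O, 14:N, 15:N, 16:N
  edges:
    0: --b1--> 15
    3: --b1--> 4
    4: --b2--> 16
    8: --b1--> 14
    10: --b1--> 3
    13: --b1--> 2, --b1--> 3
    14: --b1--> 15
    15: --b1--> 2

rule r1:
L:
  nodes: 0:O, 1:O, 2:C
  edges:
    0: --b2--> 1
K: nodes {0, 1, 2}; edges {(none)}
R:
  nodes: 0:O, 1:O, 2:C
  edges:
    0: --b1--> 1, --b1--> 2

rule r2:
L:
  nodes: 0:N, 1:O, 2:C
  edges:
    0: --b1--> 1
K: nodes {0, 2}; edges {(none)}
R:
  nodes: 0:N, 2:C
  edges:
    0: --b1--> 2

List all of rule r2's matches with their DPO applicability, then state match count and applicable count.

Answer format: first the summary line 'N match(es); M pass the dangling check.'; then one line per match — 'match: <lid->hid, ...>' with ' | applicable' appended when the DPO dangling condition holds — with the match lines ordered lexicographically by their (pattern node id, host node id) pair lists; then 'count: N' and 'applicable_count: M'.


2 match(es); 0 pass the dangling check.
match: 0->3, 1->4, 2->0
match: 0->3, 1->4, 2->8
count: 2
applicable_count: 0


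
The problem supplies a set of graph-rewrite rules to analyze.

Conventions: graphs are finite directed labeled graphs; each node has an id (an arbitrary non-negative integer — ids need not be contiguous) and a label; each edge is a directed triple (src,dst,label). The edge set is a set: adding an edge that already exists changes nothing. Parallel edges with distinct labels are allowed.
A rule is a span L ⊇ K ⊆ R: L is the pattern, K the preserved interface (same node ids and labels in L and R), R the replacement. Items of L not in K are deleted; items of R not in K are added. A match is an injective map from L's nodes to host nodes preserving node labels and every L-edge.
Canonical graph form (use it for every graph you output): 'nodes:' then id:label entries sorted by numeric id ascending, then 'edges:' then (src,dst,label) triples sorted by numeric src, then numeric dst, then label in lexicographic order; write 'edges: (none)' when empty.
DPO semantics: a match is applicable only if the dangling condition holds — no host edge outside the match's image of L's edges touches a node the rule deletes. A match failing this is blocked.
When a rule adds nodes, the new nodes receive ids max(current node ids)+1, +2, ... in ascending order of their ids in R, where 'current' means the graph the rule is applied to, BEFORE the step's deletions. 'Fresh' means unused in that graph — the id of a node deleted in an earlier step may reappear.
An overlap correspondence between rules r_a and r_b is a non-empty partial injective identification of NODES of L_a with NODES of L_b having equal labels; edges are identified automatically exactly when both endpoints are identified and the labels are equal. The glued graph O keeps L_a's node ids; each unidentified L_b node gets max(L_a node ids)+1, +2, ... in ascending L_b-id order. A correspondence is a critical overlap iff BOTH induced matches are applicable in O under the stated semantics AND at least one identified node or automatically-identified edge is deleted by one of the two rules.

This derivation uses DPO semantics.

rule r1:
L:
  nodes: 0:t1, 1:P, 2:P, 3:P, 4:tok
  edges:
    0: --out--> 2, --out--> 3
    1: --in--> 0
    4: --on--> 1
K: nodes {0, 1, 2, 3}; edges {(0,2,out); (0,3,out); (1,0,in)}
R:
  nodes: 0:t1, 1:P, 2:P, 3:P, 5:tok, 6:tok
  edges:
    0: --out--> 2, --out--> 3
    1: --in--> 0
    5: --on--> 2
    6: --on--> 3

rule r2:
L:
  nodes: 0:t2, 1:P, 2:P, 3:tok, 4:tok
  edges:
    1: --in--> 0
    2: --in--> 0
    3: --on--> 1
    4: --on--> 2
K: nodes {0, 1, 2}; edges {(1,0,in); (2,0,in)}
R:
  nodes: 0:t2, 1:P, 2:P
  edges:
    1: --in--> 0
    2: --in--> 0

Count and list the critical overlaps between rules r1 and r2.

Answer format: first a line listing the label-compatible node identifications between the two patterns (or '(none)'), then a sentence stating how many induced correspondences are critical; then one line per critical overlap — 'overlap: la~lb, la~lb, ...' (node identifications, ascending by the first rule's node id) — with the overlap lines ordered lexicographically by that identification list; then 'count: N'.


label-compatible node identifications between L(r1) and L(r2): 1~1, 1~2, 2~1, 2~2, 3~1, 3~2, 4~3, 4~4
6 of the induced correspondences are critical overlaps of r1 and r2.
overlap: 1~1, 2~2, 4~3
overlap: 1~1, 3~2, 4~3
overlap: 1~1, 4~3
overlap: 1~2, 2~1, 4~4
overlap: 1~2, 3~1, 4~4
overlap: 1~2, 4~4
count: 6


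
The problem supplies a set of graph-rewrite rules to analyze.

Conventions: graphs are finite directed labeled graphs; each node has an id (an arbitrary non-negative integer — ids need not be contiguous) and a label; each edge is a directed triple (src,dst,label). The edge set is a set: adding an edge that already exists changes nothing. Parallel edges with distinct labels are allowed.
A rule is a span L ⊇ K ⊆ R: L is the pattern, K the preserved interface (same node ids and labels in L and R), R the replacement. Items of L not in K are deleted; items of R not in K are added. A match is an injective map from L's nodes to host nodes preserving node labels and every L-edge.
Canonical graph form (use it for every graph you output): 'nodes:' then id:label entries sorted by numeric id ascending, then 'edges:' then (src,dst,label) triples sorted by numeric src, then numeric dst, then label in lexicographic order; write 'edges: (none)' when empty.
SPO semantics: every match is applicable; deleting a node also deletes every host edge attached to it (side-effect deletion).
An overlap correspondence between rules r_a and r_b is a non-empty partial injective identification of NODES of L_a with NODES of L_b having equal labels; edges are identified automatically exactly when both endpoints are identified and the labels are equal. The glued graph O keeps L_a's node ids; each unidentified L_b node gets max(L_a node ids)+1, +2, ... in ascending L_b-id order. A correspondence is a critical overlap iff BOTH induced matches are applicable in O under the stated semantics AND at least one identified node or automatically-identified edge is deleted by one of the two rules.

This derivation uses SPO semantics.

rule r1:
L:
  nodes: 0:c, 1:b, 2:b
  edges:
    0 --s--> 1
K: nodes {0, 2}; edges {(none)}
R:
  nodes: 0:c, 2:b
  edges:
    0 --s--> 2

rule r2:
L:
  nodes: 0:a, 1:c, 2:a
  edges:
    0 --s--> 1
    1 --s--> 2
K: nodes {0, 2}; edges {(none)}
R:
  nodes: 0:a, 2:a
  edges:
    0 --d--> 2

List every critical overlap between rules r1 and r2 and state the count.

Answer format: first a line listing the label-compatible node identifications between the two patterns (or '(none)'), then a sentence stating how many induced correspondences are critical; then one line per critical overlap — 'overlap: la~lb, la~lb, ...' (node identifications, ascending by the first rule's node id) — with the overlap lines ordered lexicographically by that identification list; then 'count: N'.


label-compatible node identifications between L(r1) and L(r2): 0~1
1 of the induced correspondences is a critical overlap of r1 and r2.
overlap: 0~1
count: 1


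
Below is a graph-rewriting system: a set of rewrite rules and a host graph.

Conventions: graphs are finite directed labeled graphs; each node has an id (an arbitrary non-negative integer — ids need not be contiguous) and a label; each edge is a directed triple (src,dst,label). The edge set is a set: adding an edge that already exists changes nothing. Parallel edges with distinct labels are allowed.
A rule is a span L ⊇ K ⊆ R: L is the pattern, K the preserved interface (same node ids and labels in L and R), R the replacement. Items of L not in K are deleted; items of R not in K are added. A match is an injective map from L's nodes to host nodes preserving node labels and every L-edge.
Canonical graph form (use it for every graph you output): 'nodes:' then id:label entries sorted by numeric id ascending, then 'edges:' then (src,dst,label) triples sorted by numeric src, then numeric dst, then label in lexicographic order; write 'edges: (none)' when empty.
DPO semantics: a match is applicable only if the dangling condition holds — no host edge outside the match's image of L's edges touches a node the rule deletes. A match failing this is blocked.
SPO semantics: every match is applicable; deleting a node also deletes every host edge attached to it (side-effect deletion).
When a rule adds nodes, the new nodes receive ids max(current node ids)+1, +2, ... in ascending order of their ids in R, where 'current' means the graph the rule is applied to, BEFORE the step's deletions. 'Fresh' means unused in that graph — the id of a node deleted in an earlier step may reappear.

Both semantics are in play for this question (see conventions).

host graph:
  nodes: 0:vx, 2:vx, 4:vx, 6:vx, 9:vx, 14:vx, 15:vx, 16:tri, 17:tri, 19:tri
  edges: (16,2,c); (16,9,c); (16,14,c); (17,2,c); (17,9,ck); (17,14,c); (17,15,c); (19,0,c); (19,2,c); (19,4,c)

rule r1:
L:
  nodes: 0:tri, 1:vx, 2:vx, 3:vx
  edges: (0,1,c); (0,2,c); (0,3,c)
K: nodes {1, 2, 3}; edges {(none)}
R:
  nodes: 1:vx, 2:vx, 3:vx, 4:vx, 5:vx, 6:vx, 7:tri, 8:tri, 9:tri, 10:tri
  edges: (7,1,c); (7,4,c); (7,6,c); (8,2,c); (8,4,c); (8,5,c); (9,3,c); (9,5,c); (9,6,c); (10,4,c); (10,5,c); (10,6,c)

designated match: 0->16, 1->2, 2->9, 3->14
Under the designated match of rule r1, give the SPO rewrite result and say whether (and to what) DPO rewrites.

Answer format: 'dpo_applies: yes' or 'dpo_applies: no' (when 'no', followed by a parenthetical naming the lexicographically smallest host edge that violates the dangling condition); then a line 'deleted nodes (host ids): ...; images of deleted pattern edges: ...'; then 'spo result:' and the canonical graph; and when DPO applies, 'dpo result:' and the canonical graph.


dpo_applies: yes
deleted nodes (host ids): 16; images of deleted pattern edges: (16,2,c); (16,9,c); (16,14,c)
spo result:
nodes: 0:vx, 2:vx, 4:vx, 6:vx, 9:vx, 14:vx, 15:vx, 17:tri, 19:tri, 20:vx, 21:vx, 22:vx, 23:tri, 24:tri, 25:tri, 26:tri
edges: (17,2,c); (17,9,ck); (17,14,c); (17,15,c); (19,0,c); (19,2,c); (19,4,c); (23,2,c); (23,20,c); (23,22,c); (24,9,c); (24,20,c); (24,21,c); (25,14,c); (25,21,c); (25,22,c); (26,20,c); (26,21,c); (26,22,c)
dpo result:
nodes: 0:vx, 2:vx, 4:vx, 6:vx, 9:vx, 14:vx, 15:vx, 17:tri, 19:tri, 20:vx, 21:vx, 22:vx, 23:tri, 24:tri, 25:tri, 26:tri
edges: (17,2,c); (17,9,ck); (17,14,c); (17,15,c); (19,0,c); (19,2,c); (19,4,c); (23,2,c); (23,20,c); (23,22,c); (24,9,c); (24,20,c); (24,21,c); (25,14,c); (25,21,c); (25,22,c); (26,20,c); (26,21,c); (26,22,c)


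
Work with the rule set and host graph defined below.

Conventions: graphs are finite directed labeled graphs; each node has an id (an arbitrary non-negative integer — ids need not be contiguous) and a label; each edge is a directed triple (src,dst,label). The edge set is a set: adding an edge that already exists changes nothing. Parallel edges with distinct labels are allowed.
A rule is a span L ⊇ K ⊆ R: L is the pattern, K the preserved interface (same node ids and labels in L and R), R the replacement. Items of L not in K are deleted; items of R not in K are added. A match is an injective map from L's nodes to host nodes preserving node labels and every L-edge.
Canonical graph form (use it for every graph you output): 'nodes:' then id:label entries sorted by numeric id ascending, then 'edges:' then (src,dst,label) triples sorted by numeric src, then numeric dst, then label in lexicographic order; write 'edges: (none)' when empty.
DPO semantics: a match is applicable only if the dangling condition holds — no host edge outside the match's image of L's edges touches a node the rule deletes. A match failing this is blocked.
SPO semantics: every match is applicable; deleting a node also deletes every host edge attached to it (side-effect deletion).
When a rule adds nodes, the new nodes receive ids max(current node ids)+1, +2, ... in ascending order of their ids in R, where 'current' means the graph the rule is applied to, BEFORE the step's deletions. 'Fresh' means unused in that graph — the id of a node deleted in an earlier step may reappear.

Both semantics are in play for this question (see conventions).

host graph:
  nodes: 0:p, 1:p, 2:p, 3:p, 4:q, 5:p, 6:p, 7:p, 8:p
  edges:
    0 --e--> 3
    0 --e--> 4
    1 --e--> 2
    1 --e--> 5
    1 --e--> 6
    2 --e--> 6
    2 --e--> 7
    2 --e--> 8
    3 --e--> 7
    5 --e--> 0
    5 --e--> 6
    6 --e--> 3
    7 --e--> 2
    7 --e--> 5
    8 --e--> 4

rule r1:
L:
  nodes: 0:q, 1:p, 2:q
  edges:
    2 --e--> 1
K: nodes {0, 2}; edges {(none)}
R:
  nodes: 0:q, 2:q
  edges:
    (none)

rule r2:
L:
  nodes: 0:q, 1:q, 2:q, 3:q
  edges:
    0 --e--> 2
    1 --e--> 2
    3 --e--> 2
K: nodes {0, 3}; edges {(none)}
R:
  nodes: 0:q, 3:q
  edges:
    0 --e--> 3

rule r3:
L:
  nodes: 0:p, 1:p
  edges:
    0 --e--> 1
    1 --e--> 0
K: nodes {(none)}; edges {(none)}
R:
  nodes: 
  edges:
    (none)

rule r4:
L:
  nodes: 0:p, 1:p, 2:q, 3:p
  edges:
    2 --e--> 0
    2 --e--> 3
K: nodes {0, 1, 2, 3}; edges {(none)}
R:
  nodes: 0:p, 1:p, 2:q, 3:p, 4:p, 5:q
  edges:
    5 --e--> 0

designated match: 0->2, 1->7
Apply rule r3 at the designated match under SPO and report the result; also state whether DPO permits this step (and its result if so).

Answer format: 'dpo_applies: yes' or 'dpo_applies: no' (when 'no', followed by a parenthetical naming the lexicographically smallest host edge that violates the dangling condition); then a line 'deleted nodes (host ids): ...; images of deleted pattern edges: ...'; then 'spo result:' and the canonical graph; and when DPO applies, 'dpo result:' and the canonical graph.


dpo_applies: no
(the rule deletes node 2, which keeps host edge (1,2,e) outside the match image — the dangling condition fails, DPO blocks; SPO proceeds and side-deletes such edges)
deleted nodes (host ids): 2, 7; images of deleted pattern edges: (2,7,e); (7,2,e)
spo result:
nodes: 0:p, 1:p, 3:p, 4:q, 5:p, 6:p, 8:p
edges: (0,3,e); (0,4,e); (1,5,e); (1,6,e); (5,0,e); (5,6,e); (6,3,e); (8,4,e)


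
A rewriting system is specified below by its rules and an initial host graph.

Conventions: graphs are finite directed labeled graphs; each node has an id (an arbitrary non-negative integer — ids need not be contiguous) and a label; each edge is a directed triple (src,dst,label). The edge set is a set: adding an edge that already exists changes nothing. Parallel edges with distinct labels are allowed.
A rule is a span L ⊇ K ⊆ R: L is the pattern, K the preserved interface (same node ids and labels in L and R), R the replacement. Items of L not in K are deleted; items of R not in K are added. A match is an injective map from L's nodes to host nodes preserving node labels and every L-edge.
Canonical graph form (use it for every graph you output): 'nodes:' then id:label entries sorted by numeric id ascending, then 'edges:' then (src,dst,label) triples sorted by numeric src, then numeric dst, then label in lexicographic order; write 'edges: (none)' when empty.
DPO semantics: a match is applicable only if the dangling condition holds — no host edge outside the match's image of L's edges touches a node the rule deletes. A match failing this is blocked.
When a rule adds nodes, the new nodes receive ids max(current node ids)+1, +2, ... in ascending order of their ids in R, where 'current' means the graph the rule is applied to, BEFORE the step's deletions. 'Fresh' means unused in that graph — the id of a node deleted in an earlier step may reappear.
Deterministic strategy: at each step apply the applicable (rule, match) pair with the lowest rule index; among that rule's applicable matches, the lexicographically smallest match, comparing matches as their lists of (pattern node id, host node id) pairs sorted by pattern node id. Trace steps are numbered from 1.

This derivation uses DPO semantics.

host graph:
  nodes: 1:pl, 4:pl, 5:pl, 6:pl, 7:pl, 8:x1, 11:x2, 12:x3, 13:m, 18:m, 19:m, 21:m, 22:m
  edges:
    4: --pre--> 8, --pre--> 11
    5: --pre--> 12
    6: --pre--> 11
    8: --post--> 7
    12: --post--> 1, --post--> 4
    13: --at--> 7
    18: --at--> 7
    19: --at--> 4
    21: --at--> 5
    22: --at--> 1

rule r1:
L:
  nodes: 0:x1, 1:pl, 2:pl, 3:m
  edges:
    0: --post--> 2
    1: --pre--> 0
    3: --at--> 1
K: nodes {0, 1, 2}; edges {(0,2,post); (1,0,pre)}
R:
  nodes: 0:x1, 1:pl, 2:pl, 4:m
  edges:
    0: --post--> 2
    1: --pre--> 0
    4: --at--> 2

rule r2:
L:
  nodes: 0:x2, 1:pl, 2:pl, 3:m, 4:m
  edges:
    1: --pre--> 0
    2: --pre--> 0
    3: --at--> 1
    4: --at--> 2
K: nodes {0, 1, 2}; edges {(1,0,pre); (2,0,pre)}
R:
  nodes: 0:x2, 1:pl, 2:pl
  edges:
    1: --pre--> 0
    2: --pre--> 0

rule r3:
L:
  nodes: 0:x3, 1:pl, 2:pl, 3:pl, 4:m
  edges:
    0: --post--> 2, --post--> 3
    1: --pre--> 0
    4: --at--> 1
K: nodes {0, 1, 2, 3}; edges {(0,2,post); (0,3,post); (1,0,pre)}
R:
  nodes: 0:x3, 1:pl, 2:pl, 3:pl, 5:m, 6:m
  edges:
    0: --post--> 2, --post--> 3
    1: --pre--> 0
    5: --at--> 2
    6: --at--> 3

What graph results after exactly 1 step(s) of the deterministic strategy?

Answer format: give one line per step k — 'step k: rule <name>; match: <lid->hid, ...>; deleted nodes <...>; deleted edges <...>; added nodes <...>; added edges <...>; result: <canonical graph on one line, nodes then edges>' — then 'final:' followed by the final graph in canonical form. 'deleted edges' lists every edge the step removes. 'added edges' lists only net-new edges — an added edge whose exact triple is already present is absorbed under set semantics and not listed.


step 1: rule r1; match: 0->8, 1->4, 2->7, 3->19; deleted nodes 19; deleted edges (19,4,at); added nodes 23; added edges (23,7,at); result: nodes: 1:pl, 4:pl, 5:pl, 6:pl, 7:pl, 8:x1, 11:x2, 12:x3, 13:m, 18:m, 21:m, 22:m, 23:m edges: (4,8,pre); (4,11,pre); (5,12,pre); (6,11,pre); (8,7,post); (12,1,post); (12,4,post); (13,7,at); (18,7,at); (21,5,at); (22,1,at); (23,7,at)
final:
nodes: 1:pl, 4:pl, 5:pl, 6:pl, 7:pl, 8:x1, 11:x2, 12:x3, 13:m, 18:m, 21:m, 22:m, 23:m
edges: (4,8,pre); (4,11,pre); (5,12,pre); (6,11,pre); (8,7,post); (12,1,post); (12,4,post); (13,7,at); (18,7,at); (21,5,at); (22,1,at); (23,7,at)


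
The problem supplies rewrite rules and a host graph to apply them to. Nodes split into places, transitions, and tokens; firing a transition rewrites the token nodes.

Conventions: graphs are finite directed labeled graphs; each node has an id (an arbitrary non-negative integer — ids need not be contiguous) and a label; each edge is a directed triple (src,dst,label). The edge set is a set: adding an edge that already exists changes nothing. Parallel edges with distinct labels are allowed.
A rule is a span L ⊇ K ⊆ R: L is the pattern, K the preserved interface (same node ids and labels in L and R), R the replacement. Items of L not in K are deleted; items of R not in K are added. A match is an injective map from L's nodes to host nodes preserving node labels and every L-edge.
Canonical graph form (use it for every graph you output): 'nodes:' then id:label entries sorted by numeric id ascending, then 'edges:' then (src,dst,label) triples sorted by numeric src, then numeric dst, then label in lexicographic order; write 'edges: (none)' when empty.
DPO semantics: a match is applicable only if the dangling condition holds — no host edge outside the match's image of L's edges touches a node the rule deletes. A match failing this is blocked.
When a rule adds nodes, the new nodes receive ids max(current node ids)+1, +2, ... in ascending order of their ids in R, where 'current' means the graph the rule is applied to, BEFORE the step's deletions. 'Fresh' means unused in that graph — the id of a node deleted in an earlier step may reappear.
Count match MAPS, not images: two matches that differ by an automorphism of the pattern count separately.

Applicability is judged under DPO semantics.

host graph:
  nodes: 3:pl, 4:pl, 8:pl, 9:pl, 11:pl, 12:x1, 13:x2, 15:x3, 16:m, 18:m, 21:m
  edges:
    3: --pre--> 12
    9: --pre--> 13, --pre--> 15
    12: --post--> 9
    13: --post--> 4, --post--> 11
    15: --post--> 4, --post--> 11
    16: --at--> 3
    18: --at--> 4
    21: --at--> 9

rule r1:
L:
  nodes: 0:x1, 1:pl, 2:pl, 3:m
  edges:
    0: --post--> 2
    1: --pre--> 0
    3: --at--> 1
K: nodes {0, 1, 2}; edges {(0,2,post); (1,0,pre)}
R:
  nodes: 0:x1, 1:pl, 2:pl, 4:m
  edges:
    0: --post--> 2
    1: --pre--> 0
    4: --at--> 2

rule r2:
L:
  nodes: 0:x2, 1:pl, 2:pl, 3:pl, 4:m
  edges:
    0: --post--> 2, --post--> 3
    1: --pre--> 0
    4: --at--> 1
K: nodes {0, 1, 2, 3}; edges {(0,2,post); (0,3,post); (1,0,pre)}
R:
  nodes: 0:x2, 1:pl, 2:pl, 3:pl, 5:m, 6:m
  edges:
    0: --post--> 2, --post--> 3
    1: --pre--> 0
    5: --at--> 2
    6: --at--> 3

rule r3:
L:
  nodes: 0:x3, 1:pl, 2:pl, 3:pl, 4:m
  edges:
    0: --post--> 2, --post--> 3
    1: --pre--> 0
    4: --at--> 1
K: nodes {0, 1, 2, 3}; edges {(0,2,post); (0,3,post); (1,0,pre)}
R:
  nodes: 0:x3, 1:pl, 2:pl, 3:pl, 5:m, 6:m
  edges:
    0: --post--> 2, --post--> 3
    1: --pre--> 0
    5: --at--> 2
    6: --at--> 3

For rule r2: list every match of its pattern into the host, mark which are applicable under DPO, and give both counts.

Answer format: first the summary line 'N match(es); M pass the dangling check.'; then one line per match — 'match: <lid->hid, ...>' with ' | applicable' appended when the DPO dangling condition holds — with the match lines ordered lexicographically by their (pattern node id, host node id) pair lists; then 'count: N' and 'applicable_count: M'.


2 match(es); 2 pass the dangling check.
match: 0->13, 1->9, 2->4, 3->11, 4->21 | applicable
match: 0->13, 1->9, 2->11, 3->4, 4->21 | applicable
count: 2
applicable_count: 2


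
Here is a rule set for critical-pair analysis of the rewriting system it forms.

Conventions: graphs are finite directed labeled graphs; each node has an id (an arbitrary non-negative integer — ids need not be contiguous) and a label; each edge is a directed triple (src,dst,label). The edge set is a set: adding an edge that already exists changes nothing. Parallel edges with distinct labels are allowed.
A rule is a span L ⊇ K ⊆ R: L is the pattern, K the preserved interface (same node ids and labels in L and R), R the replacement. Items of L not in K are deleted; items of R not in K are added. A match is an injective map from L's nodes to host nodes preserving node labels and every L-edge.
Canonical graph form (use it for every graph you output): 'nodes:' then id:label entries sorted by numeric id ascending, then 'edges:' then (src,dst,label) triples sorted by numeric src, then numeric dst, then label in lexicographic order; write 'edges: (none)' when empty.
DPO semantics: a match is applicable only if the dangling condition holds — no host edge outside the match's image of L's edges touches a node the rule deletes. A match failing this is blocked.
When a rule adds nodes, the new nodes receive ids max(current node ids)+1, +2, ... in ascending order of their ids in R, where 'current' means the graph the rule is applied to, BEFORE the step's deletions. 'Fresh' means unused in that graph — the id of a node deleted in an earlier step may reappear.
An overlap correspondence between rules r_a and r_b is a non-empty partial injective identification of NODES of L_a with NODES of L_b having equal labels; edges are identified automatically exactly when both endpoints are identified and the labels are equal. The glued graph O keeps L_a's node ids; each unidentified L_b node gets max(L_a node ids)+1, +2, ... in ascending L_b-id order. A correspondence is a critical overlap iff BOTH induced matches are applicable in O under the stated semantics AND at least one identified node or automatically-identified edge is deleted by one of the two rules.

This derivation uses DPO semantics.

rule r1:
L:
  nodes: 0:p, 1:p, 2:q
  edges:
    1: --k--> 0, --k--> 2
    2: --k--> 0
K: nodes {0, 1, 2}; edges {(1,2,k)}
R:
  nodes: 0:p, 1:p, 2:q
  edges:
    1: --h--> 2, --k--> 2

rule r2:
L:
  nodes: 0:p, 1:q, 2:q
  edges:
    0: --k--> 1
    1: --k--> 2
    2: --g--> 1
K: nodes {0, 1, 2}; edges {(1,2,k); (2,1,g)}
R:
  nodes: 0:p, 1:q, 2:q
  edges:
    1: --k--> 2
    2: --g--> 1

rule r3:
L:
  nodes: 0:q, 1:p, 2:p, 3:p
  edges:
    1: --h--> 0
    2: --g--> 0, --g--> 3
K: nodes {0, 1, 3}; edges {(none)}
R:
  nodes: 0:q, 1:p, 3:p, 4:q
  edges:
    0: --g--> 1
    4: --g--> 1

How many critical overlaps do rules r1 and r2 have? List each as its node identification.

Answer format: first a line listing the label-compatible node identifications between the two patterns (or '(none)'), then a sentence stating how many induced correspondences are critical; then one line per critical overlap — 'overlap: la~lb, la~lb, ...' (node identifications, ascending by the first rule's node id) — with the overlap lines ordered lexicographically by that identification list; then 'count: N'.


label-compatible node identifications between L(r1) and L(r2): 0~0, 1~0, 2~1, 2~2
1 of the induced correspondences is a critical overlap of r1 and r2.
overlap: 1~0, 2~1
count: 1
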